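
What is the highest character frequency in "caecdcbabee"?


Input: caecdcbabee
Character counts:
  'a': 2
  'b': 2
  'c': 3
  'd': 1
  'e': 3
Maximum frequency: 3

3


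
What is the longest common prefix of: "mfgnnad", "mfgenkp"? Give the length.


Words: mfgnnad, mfgenkp
  Position 0: all 'm' => match
  Position 1: all 'f' => match
  Position 2: all 'g' => match
  Position 3: ('n', 'e') => mismatch, stop
LCP = "mfg" (length 3)

3


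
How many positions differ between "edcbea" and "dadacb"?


Comparing "edcbea" and "dadacb" position by position:
  Position 0: 'e' vs 'd' => DIFFER
  Position 1: 'd' vs 'a' => DIFFER
  Position 2: 'c' vs 'd' => DIFFER
  Position 3: 'b' vs 'a' => DIFFER
  Position 4: 'e' vs 'c' => DIFFER
  Position 5: 'a' vs 'b' => DIFFER
Positions that differ: 6

6


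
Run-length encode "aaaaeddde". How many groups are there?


Input: aaaaeddde
Scanning for consecutive runs:
  Group 1: 'a' x 4 (positions 0-3)
  Group 2: 'e' x 1 (positions 4-4)
  Group 3: 'd' x 3 (positions 5-7)
  Group 4: 'e' x 1 (positions 8-8)
Total groups: 4

4


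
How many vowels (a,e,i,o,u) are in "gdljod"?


Input: gdljod
Checking each character:
  'g' at position 0: consonant
  'd' at position 1: consonant
  'l' at position 2: consonant
  'j' at position 3: consonant
  'o' at position 4: vowel (running total: 1)
  'd' at position 5: consonant
Total vowels: 1

1


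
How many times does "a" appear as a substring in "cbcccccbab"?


Searching for "a" in "cbcccccbab"
Scanning each position:
  Position 0: "c" => no
  Position 1: "b" => no
  Position 2: "c" => no
  Position 3: "c" => no
  Position 4: "c" => no
  Position 5: "c" => no
  Position 6: "c" => no
  Position 7: "b" => no
  Position 8: "a" => MATCH
  Position 9: "b" => no
Total occurrences: 1

1


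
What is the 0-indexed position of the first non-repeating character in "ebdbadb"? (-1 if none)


Input: ebdbadb
Character frequencies:
  'a': 1
  'b': 3
  'd': 2
  'e': 1
Scanning left to right for freq == 1:
  Position 0 ('e'): unique! => answer = 0

0


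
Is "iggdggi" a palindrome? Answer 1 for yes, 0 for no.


Input: iggdggi
Reversed: iggdggi
  Compare pos 0 ('i') with pos 6 ('i'): match
  Compare pos 1 ('g') with pos 5 ('g'): match
  Compare pos 2 ('g') with pos 4 ('g'): match
Result: palindrome

1


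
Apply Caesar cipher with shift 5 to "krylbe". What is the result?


Caesar cipher: shift "krylbe" by 5
  'k' (pos 10) + 5 = pos 15 = 'p'
  'r' (pos 17) + 5 = pos 22 = 'w'
  'y' (pos 24) + 5 = pos 3 = 'd'
  'l' (pos 11) + 5 = pos 16 = 'q'
  'b' (pos 1) + 5 = pos 6 = 'g'
  'e' (pos 4) + 5 = pos 9 = 'j'
Result: pwdqgj

pwdqgj


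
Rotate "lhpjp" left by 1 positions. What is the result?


Input: "lhpjp", rotate left by 1
First 1 characters: "l"
Remaining characters: "hpjp"
Concatenate remaining + first: "hpjp" + "l" = "hpjpl"

hpjpl


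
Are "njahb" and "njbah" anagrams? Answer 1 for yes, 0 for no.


Strings: "njahb", "njbah"
Sorted first:  abhjn
Sorted second: abhjn
Sorted forms match => anagrams

1


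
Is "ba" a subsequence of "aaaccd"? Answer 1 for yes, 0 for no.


Check if "ba" is a subsequence of "aaaccd"
Greedy scan:
  Position 0 ('a'): no match needed
  Position 1 ('a'): no match needed
  Position 2 ('a'): no match needed
  Position 3 ('c'): no match needed
  Position 4 ('c'): no match needed
  Position 5 ('d'): no match needed
Only matched 0/2 characters => not a subsequence

0


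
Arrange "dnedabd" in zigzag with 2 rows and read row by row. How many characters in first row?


Zigzag "dnedabd" into 2 rows:
Placing characters:
  'd' => row 0
  'n' => row 1
  'e' => row 0
  'd' => row 1
  'a' => row 0
  'b' => row 1
  'd' => row 0
Rows:
  Row 0: "dead"
  Row 1: "ndb"
First row length: 4

4


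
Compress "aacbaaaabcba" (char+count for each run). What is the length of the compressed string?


Input: aacbaaaabcba
Runs:
  'a' x 2 => "a2"
  'c' x 1 => "c1"
  'b' x 1 => "b1"
  'a' x 4 => "a4"
  'b' x 1 => "b1"
  'c' x 1 => "c1"
  'b' x 1 => "b1"
  'a' x 1 => "a1"
Compressed: "a2c1b1a4b1c1b1a1"
Compressed length: 16

16


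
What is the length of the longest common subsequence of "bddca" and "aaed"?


LCS of "bddca" and "aaed"
DP table:
           a    a    e    d
      0    0    0    0    0
  b   0    0    0    0    0
  d   0    0    0    0    1
  d   0    0    0    0    1
  c   0    0    0    0    1
  a   0    1    1    1    1
LCS length = dp[5][4] = 1

1


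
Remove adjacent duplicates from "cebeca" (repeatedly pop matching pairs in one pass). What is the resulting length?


Input: cebeca
Stack-based adjacent duplicate removal:
  Read 'c': push. Stack: c
  Read 'e': push. Stack: ce
  Read 'b': push. Stack: ceb
  Read 'e': push. Stack: cebe
  Read 'c': push. Stack: cebec
  Read 'a': push. Stack: cebeca
Final stack: "cebeca" (length 6)

6


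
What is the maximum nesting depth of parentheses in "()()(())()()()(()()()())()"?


Input: "()()(())()()()(()()()())()"
Tracking depth:
  Position 0 '(': depth becomes 1
  Position 1 ')': depth becomes 0
  Position 2 '(': depth becomes 1
  Position 3 ')': depth becomes 0
  Position 4 '(': depth becomes 1
  Position 5 '(': depth becomes 2
  Position 6 ')': depth becomes 1
  Position 7 ')': depth becomes 0
  Position 8 '(': depth becomes 1
  Position 9 ')': depth becomes 0
  Position 10 '(': depth becomes 1
  Position 11 ')': depth becomes 0
  Position 12 '(': depth becomes 1
  Position 13 ')': depth becomes 0
  Position 14 '(': depth becomes 1
  Position 15 '(': depth becomes 2
  Position 16 ')': depth becomes 1
  Position 17 '(': depth becomes 2
  Position 18 ')': depth becomes 1
  Position 19 '(': depth becomes 2
  Position 20 ')': depth becomes 1
  Position 21 '(': depth becomes 2
  Position 22 ')': depth becomes 1
  Position 23 ')': depth becomes 0
  Position 24 '(': depth becomes 1
  Position 25 ')': depth becomes 0
Maximum depth reached: 2

2


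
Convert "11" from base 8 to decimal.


Input: "11" in base 8
Positional expansion:
  Digit '1' (value 1) x 8^1 = 8
  Digit '1' (value 1) x 8^0 = 1
Sum = 9

9


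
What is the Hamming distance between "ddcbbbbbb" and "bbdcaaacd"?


Comparing "ddcbbbbbb" and "bbdcaaacd" position by position:
  Position 0: 'd' vs 'b' => differ
  Position 1: 'd' vs 'b' => differ
  Position 2: 'c' vs 'd' => differ
  Position 3: 'b' vs 'c' => differ
  Position 4: 'b' vs 'a' => differ
  Position 5: 'b' vs 'a' => differ
  Position 6: 'b' vs 'a' => differ
  Position 7: 'b' vs 'c' => differ
  Position 8: 'b' vs 'd' => differ
Total differences (Hamming distance): 9

9


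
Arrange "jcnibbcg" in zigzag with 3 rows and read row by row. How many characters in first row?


Zigzag "jcnibbcg" into 3 rows:
Placing characters:
  'j' => row 0
  'c' => row 1
  'n' => row 2
  'i' => row 1
  'b' => row 0
  'b' => row 1
  'c' => row 2
  'g' => row 1
Rows:
  Row 0: "jb"
  Row 1: "cibg"
  Row 2: "nc"
First row length: 2

2


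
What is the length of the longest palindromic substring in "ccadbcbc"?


Input: "ccadbcbc"
Checking substrings for palindromes:
  [4:7] "bcb" (len 3) => palindrome
  [5:8] "cbc" (len 3) => palindrome
  [0:2] "cc" (len 2) => palindrome
Longest palindromic substring: "bcb" with length 3

3


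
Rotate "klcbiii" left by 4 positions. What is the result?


Input: "klcbiii", rotate left by 4
First 4 characters: "klcb"
Remaining characters: "iii"
Concatenate remaining + first: "iii" + "klcb" = "iiiklcb"

iiiklcb


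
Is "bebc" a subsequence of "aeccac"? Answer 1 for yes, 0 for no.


Check if "bebc" is a subsequence of "aeccac"
Greedy scan:
  Position 0 ('a'): no match needed
  Position 1 ('e'): no match needed
  Position 2 ('c'): no match needed
  Position 3 ('c'): no match needed
  Position 4 ('a'): no match needed
  Position 5 ('c'): no match needed
Only matched 0/4 characters => not a subsequence

0


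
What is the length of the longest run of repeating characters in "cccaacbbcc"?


Input: "cccaacbbcc"
Scanning for longest run:
  Position 1 ('c'): continues run of 'c', length=2
  Position 2 ('c'): continues run of 'c', length=3
  Position 3 ('a'): new char, reset run to 1
  Position 4 ('a'): continues run of 'a', length=2
  Position 5 ('c'): new char, reset run to 1
  Position 6 ('b'): new char, reset run to 1
  Position 7 ('b'): continues run of 'b', length=2
  Position 8 ('c'): new char, reset run to 1
  Position 9 ('c'): continues run of 'c', length=2
Longest run: 'c' with length 3

3


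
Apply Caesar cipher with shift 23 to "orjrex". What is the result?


Caesar cipher: shift "orjrex" by 23
  'o' (pos 14) + 23 = pos 11 = 'l'
  'r' (pos 17) + 23 = pos 14 = 'o'
  'j' (pos 9) + 23 = pos 6 = 'g'
  'r' (pos 17) + 23 = pos 14 = 'o'
  'e' (pos 4) + 23 = pos 1 = 'b'
  'x' (pos 23) + 23 = pos 20 = 'u'
Result: logobu

logobu


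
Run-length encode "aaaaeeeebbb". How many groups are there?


Input: aaaaeeeebbb
Scanning for consecutive runs:
  Group 1: 'a' x 4 (positions 0-3)
  Group 2: 'e' x 4 (positions 4-7)
  Group 3: 'b' x 3 (positions 8-10)
Total groups: 3

3


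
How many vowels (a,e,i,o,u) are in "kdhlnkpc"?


Input: kdhlnkpc
Checking each character:
  'k' at position 0: consonant
  'd' at position 1: consonant
  'h' at position 2: consonant
  'l' at position 3: consonant
  'n' at position 4: consonant
  'k' at position 5: consonant
  'p' at position 6: consonant
  'c' at position 7: consonant
Total vowels: 0

0


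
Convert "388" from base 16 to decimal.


Input: "388" in base 16
Positional expansion:
  Digit '3' (value 3) x 16^2 = 768
  Digit '8' (value 8) x 16^1 = 128
  Digit '8' (value 8) x 16^0 = 8
Sum = 904

904


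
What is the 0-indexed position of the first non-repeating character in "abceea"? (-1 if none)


Input: abceea
Character frequencies:
  'a': 2
  'b': 1
  'c': 1
  'e': 2
Scanning left to right for freq == 1:
  Position 0 ('a'): freq=2, skip
  Position 1 ('b'): unique! => answer = 1

1


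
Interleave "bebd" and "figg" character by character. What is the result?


Interleaving "bebd" and "figg":
  Position 0: 'b' from first, 'f' from second => "bf"
  Position 1: 'e' from first, 'i' from second => "ei"
  Position 2: 'b' from first, 'g' from second => "bg"
  Position 3: 'd' from first, 'g' from second => "dg"
Result: bfeibgdg

bfeibgdg


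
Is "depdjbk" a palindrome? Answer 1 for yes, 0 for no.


Input: depdjbk
Reversed: kbjdped
  Compare pos 0 ('d') with pos 6 ('k'): MISMATCH
  Compare pos 1 ('e') with pos 5 ('b'): MISMATCH
  Compare pos 2 ('p') with pos 4 ('j'): MISMATCH
Result: not a palindrome

0


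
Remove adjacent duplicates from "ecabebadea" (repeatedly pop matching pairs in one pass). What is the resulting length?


Input: ecabebadea
Stack-based adjacent duplicate removal:
  Read 'e': push. Stack: e
  Read 'c': push. Stack: ec
  Read 'a': push. Stack: eca
  Read 'b': push. Stack: ecab
  Read 'e': push. Stack: ecabe
  Read 'b': push. Stack: ecabeb
  Read 'a': push. Stack: ecabeba
  Read 'd': push. Stack: ecabebad
  Read 'e': push. Stack: ecabebade
  Read 'a': push. Stack: ecabebadea
Final stack: "ecabebadea" (length 10)

10


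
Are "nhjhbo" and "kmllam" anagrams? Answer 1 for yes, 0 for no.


Strings: "nhjhbo", "kmllam"
Sorted first:  bhhjno
Sorted second: akllmm
Differ at position 0: 'b' vs 'a' => not anagrams

0


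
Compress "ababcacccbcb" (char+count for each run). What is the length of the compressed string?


Input: ababcacccbcb
Runs:
  'a' x 1 => "a1"
  'b' x 1 => "b1"
  'a' x 1 => "a1"
  'b' x 1 => "b1"
  'c' x 1 => "c1"
  'a' x 1 => "a1"
  'c' x 3 => "c3"
  'b' x 1 => "b1"
  'c' x 1 => "c1"
  'b' x 1 => "b1"
Compressed: "a1b1a1b1c1a1c3b1c1b1"
Compressed length: 20

20


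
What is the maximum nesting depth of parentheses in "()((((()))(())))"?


Input: "()((((()))(())))"
Tracking depth:
  Position 0 '(': depth becomes 1
  Position 1 ')': depth becomes 0
  Position 2 '(': depth becomes 1
  Position 3 '(': depth becomes 2
  Position 4 '(': depth becomes 3
  Position 5 '(': depth becomes 4
  Position 6 '(': depth becomes 5
  Position 7 ')': depth becomes 4
  Position 8 ')': depth becomes 3
  Position 9 ')': depth becomes 2
  Position 10 '(': depth becomes 3
  Position 11 '(': depth becomes 4
  Position 12 ')': depth becomes 3
  Position 13 ')': depth becomes 2
  Position 14 ')': depth becomes 1
  Position 15 ')': depth becomes 0
Maximum depth reached: 5

5


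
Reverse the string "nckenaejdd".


Input: nckenaejdd
Reading characters right to left:
  Position 9: 'd'
  Position 8: 'd'
  Position 7: 'j'
  Position 6: 'e'
  Position 5: 'a'
  Position 4: 'n'
  Position 3: 'e'
  Position 2: 'k'
  Position 1: 'c'
  Position 0: 'n'
Reversed: ddjeanekcn

ddjeanekcn


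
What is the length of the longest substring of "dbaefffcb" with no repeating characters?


Input: "dbaefffcb"
Sliding window (track last position of each char):
  Position 0 ('d'): window [0,0] length 1 -- new best
  Position 1 ('b'): window [0,1] length 2 -- new best
  Position 2 ('a'): window [0,2] length 3 -- new best
  Position 3 ('e'): window [0,3] length 4 -- new best
  Position 4 ('f'): window [0,4] length 5 -- new best
  Position 5 ('f'): repeat (last at 4), move window start to 5
  Position 5 ('f'): window [5,5] length 1
  Position 6 ('f'): repeat (last at 5), move window start to 6
  Position 6 ('f'): window [6,6] length 1
  Position 7 ('c'): window [6,7] length 2
  Position 8 ('b'): window [6,8] length 3
Longest substring with no repeats: "dbaef" with length 5

5


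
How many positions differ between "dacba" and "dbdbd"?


Comparing "dacba" and "dbdbd" position by position:
  Position 0: 'd' vs 'd' => same
  Position 1: 'a' vs 'b' => DIFFER
  Position 2: 'c' vs 'd' => DIFFER
  Position 3: 'b' vs 'b' => same
  Position 4: 'a' vs 'd' => DIFFER
Positions that differ: 3

3


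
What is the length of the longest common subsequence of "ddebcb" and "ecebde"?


LCS of "ddebcb" and "ecebde"
DP table:
           e    c    e    b    d    e
      0    0    0    0    0    0    0
  d   0    0    0    0    0    1    1
  d   0    0    0    0    0    1    1
  e   0    1    1    1    1    1    2
  b   0    1    1    1    2    2    2
  c   0    1    2    2    2    2    2
  b   0    1    2    2    3    3    3
LCS length = dp[6][6] = 3

3


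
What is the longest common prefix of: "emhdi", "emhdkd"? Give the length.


Words: emhdi, emhdkd
  Position 0: all 'e' => match
  Position 1: all 'm' => match
  Position 2: all 'h' => match
  Position 3: all 'd' => match
  Position 4: ('i', 'k') => mismatch, stop
LCP = "emhd" (length 4)

4


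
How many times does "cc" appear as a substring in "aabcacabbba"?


Searching for "cc" in "aabcacabbba"
Scanning each position:
  Position 0: "aa" => no
  Position 1: "ab" => no
  Position 2: "bc" => no
  Position 3: "ca" => no
  Position 4: "ac" => no
  Position 5: "ca" => no
  Position 6: "ab" => no
  Position 7: "bb" => no
  Position 8: "bb" => no
  Position 9: "ba" => no
Total occurrences: 0

0


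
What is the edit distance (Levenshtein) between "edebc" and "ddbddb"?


Computing edit distance: "edebc" -> "ddbddb"
DP table:
           d    d    b    d    d    b
      0    1    2    3    4    5    6
  e   1    1    2    3    4    5    6
  d   2    1    1    2    3    4    5
  e   3    2    2    2    3    4    5
  b   4    3    3    2    3    4    4
  c   5    4    4    3    3    4    5
Edit distance = dp[5][6] = 5

5


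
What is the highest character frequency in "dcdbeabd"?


Input: dcdbeabd
Character counts:
  'a': 1
  'b': 2
  'c': 1
  'd': 3
  'e': 1
Maximum frequency: 3

3


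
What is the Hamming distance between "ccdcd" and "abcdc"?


Comparing "ccdcd" and "abcdc" position by position:
  Position 0: 'c' vs 'a' => differ
  Position 1: 'c' vs 'b' => differ
  Position 2: 'd' vs 'c' => differ
  Position 3: 'c' vs 'd' => differ
  Position 4: 'd' vs 'c' => differ
Total differences (Hamming distance): 5

5


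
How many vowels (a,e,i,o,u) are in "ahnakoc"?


Input: ahnakoc
Checking each character:
  'a' at position 0: vowel (running total: 1)
  'h' at position 1: consonant
  'n' at position 2: consonant
  'a' at position 3: vowel (running total: 2)
  'k' at position 4: consonant
  'o' at position 5: vowel (running total: 3)
  'c' at position 6: consonant
Total vowels: 3

3


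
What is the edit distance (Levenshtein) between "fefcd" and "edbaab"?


Computing edit distance: "fefcd" -> "edbaab"
DP table:
           e    d    b    a    a    b
      0    1    2    3    4    5    6
  f   1    1    2    3    4    5    6
  e   2    1    2    3    4    5    6
  f   3    2    2    3    4    5    6
  c   4    3    3    3    4    5    6
  d   5    4    3    4    4    5    6
Edit distance = dp[5][6] = 6

6


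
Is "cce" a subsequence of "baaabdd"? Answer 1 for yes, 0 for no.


Check if "cce" is a subsequence of "baaabdd"
Greedy scan:
  Position 0 ('b'): no match needed
  Position 1 ('a'): no match needed
  Position 2 ('a'): no match needed
  Position 3 ('a'): no match needed
  Position 4 ('b'): no match needed
  Position 5 ('d'): no match needed
  Position 6 ('d'): no match needed
Only matched 0/3 characters => not a subsequence

0


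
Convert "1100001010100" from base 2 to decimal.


Input: "1100001010100" in base 2
Positional expansion:
  Digit '1' (value 1) x 2^12 = 4096
  Digit '1' (value 1) x 2^11 = 2048
  Digit '0' (value 0) x 2^10 = 0
  Digit '0' (value 0) x 2^9 = 0
  Digit '0' (value 0) x 2^8 = 0
  Digit '0' (value 0) x 2^7 = 0
  Digit '1' (value 1) x 2^6 = 64
  Digit '0' (value 0) x 2^5 = 0
  Digit '1' (value 1) x 2^4 = 16
  Digit '0' (value 0) x 2^3 = 0
  Digit '1' (value 1) x 2^2 = 4
  Digit '0' (value 0) x 2^1 = 0
  Digit '0' (value 0) x 2^0 = 0
Sum = 6228

6228


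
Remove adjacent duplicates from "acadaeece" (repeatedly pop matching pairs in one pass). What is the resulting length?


Input: acadaeece
Stack-based adjacent duplicate removal:
  Read 'a': push. Stack: a
  Read 'c': push. Stack: ac
  Read 'a': push. Stack: aca
  Read 'd': push. Stack: acad
  Read 'a': push. Stack: acada
  Read 'e': push. Stack: acadae
  Read 'e': matches stack top 'e' => pop. Stack: acada
  Read 'c': push. Stack: acadac
  Read 'e': push. Stack: acadace
Final stack: "acadace" (length 7)

7


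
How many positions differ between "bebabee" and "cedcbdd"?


Comparing "bebabee" and "cedcbdd" position by position:
  Position 0: 'b' vs 'c' => DIFFER
  Position 1: 'e' vs 'e' => same
  Position 2: 'b' vs 'd' => DIFFER
  Position 3: 'a' vs 'c' => DIFFER
  Position 4: 'b' vs 'b' => same
  Position 5: 'e' vs 'd' => DIFFER
  Position 6: 'e' vs 'd' => DIFFER
Positions that differ: 5

5


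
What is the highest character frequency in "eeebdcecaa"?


Input: eeebdcecaa
Character counts:
  'a': 2
  'b': 1
  'c': 2
  'd': 1
  'e': 4
Maximum frequency: 4

4


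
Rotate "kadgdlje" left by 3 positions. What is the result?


Input: "kadgdlje", rotate left by 3
First 3 characters: "kad"
Remaining characters: "gdlje"
Concatenate remaining + first: "gdlje" + "kad" = "gdljekad"

gdljekad


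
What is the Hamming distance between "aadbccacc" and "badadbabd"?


Comparing "aadbccacc" and "badadbabd" position by position:
  Position 0: 'a' vs 'b' => differ
  Position 1: 'a' vs 'a' => same
  Position 2: 'd' vs 'd' => same
  Position 3: 'b' vs 'a' => differ
  Position 4: 'c' vs 'd' => differ
  Position 5: 'c' vs 'b' => differ
  Position 6: 'a' vs 'a' => same
  Position 7: 'c' vs 'b' => differ
  Position 8: 'c' vs 'd' => differ
Total differences (Hamming distance): 6

6


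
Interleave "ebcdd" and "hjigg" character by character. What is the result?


Interleaving "ebcdd" and "hjigg":
  Position 0: 'e' from first, 'h' from second => "eh"
  Position 1: 'b' from first, 'j' from second => "bj"
  Position 2: 'c' from first, 'i' from second => "ci"
  Position 3: 'd' from first, 'g' from second => "dg"
  Position 4: 'd' from first, 'g' from second => "dg"
Result: ehbjcidgdg

ehbjcidgdg


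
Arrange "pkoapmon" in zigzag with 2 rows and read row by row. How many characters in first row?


Zigzag "pkoapmon" into 2 rows:
Placing characters:
  'p' => row 0
  'k' => row 1
  'o' => row 0
  'a' => row 1
  'p' => row 0
  'm' => row 1
  'o' => row 0
  'n' => row 1
Rows:
  Row 0: "popo"
  Row 1: "kamn"
First row length: 4

4


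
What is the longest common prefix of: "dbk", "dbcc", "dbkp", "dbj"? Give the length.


Words: dbk, dbcc, dbkp, dbj
  Position 0: all 'd' => match
  Position 1: all 'b' => match
  Position 2: ('k', 'c', 'k', 'j') => mismatch, stop
LCP = "db" (length 2)

2


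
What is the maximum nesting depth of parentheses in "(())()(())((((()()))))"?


Input: "(())()(())((((()()))))"
Tracking depth:
  Position 0 '(': depth becomes 1
  Position 1 '(': depth becomes 2
  Position 2 ')': depth becomes 1
  Position 3 ')': depth becomes 0
  Position 4 '(': depth becomes 1
  Position 5 ')': depth becomes 0
  Position 6 '(': depth becomes 1
  Position 7 '(': depth becomes 2
  Position 8 ')': depth becomes 1
  Position 9 ')': depth becomes 0
  Position 10 '(': depth becomes 1
  Position 11 '(': depth becomes 2
  Position 12 '(': depth becomes 3
  Position 13 '(': depth becomes 4
  Position 14 '(': depth becomes 5
  Position 15 ')': depth becomes 4
  Position 16 '(': depth becomes 5
  Position 17 ')': depth becomes 4
  Position 18 ')': depth becomes 3
  Position 19 ')': depth becomes 2
  Position 20 ')': depth becomes 1
  Position 21 ')': depth becomes 0
Maximum depth reached: 5

5


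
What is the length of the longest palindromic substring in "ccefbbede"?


Input: "ccefbbede"
Checking substrings for palindromes:
  [6:9] "ede" (len 3) => palindrome
  [0:2] "cc" (len 2) => palindrome
  [4:6] "bb" (len 2) => palindrome
Longest palindromic substring: "ede" with length 3

3


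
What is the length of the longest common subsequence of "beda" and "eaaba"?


LCS of "beda" and "eaaba"
DP table:
           e    a    a    b    a
      0    0    0    0    0    0
  b   0    0    0    0    1    1
  e   0    1    1    1    1    1
  d   0    1    1    1    1    1
  a   0    1    2    2    2    2
LCS length = dp[4][5] = 2

2


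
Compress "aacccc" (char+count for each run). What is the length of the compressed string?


Input: aacccc
Runs:
  'a' x 2 => "a2"
  'c' x 4 => "c4"
Compressed: "a2c4"
Compressed length: 4

4


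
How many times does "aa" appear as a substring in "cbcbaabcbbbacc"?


Searching for "aa" in "cbcbaabcbbbacc"
Scanning each position:
  Position 0: "cb" => no
  Position 1: "bc" => no
  Position 2: "cb" => no
  Position 3: "ba" => no
  Position 4: "aa" => MATCH
  Position 5: "ab" => no
  Position 6: "bc" => no
  Position 7: "cb" => no
  Position 8: "bb" => no
  Position 9: "bb" => no
  Position 10: "ba" => no
  Position 11: "ac" => no
  Position 12: "cc" => no
Total occurrences: 1

1


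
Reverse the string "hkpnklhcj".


Input: hkpnklhcj
Reading characters right to left:
  Position 8: 'j'
  Position 7: 'c'
  Position 6: 'h'
  Position 5: 'l'
  Position 4: 'k'
  Position 3: 'n'
  Position 2: 'p'
  Position 1: 'k'
  Position 0: 'h'
Reversed: jchlknpkh

jchlknpkh


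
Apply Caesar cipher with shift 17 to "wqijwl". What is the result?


Caesar cipher: shift "wqijwl" by 17
  'w' (pos 22) + 17 = pos 13 = 'n'
  'q' (pos 16) + 17 = pos 7 = 'h'
  'i' (pos 8) + 17 = pos 25 = 'z'
  'j' (pos 9) + 17 = pos 0 = 'a'
  'w' (pos 22) + 17 = pos 13 = 'n'
  'l' (pos 11) + 17 = pos 2 = 'c'
Result: nhzanc

nhzanc


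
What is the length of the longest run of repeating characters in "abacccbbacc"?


Input: "abacccbbacc"
Scanning for longest run:
  Position 1 ('b'): new char, reset run to 1
  Position 2 ('a'): new char, reset run to 1
  Position 3 ('c'): new char, reset run to 1
  Position 4 ('c'): continues run of 'c', length=2
  Position 5 ('c'): continues run of 'c', length=3
  Position 6 ('b'): new char, reset run to 1
  Position 7 ('b'): continues run of 'b', length=2
  Position 8 ('a'): new char, reset run to 1
  Position 9 ('c'): new char, reset run to 1
  Position 10 ('c'): continues run of 'c', length=2
Longest run: 'c' with length 3

3


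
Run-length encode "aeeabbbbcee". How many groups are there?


Input: aeeabbbbcee
Scanning for consecutive runs:
  Group 1: 'a' x 1 (positions 0-0)
  Group 2: 'e' x 2 (positions 1-2)
  Group 3: 'a' x 1 (positions 3-3)
  Group 4: 'b' x 4 (positions 4-7)
  Group 5: 'c' x 1 (positions 8-8)
  Group 6: 'e' x 2 (positions 9-10)
Total groups: 6

6


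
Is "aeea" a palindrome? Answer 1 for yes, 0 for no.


Input: aeea
Reversed: aeea
  Compare pos 0 ('a') with pos 3 ('a'): match
  Compare pos 1 ('e') with pos 2 ('e'): match
Result: palindrome

1


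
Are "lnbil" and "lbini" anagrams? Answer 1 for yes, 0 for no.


Strings: "lnbil", "lbini"
Sorted first:  billn
Sorted second: biiln
Differ at position 2: 'l' vs 'i' => not anagrams

0


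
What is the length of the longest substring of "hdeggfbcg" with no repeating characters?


Input: "hdeggfbcg"
Sliding window (track last position of each char):
  Position 0 ('h'): window [0,0] length 1 -- new best
  Position 1 ('d'): window [0,1] length 2 -- new best
  Position 2 ('e'): window [0,2] length 3 -- new best
  Position 3 ('g'): window [0,3] length 4 -- new best
  Position 4 ('g'): repeat (last at 3), move window start to 4
  Position 4 ('g'): window [4,4] length 1
  Position 5 ('f'): window [4,5] length 2
  Position 6 ('b'): window [4,6] length 3
  Position 7 ('c'): window [4,7] length 4
  Position 8 ('g'): repeat (last at 4), move window start to 5
  Position 8 ('g'): window [5,8] length 4
Longest substring with no repeats: "hdeg" with length 4

4


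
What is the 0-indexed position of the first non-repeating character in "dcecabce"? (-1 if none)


Input: dcecabce
Character frequencies:
  'a': 1
  'b': 1
  'c': 3
  'd': 1
  'e': 2
Scanning left to right for freq == 1:
  Position 0 ('d'): unique! => answer = 0

0


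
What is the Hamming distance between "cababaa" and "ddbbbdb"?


Comparing "cababaa" and "ddbbbdb" position by position:
  Position 0: 'c' vs 'd' => differ
  Position 1: 'a' vs 'd' => differ
  Position 2: 'b' vs 'b' => same
  Position 3: 'a' vs 'b' => differ
  Position 4: 'b' vs 'b' => same
  Position 5: 'a' vs 'd' => differ
  Position 6: 'a' vs 'b' => differ
Total differences (Hamming distance): 5

5


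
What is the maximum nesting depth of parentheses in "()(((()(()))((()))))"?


Input: "()(((()(()))((()))))"
Tracking depth:
  Position 0 '(': depth becomes 1
  Position 1 ')': depth becomes 0
  Position 2 '(': depth becomes 1
  Position 3 '(': depth becomes 2
  Position 4 '(': depth becomes 3
  Position 5 '(': depth becomes 4
  Position 6 ')': depth becomes 3
  Position 7 '(': depth becomes 4
  Position 8 '(': depth becomes 5
  Position 9 ')': depth becomes 4
  Position 10 ')': depth becomes 3
  Position 11 ')': depth becomes 2
  Position 12 '(': depth becomes 3
  Position 13 '(': depth becomes 4
  Position 14 '(': depth becomes 5
  Position 15 ')': depth becomes 4
  Position 16 ')': depth becomes 3
  Position 17 ')': depth becomes 2
  Position 18 ')': depth becomes 1
  Position 19 ')': depth becomes 0
Maximum depth reached: 5

5


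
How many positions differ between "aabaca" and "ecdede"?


Comparing "aabaca" and "ecdede" position by position:
  Position 0: 'a' vs 'e' => DIFFER
  Position 1: 'a' vs 'c' => DIFFER
  Position 2: 'b' vs 'd' => DIFFER
  Position 3: 'a' vs 'e' => DIFFER
  Position 4: 'c' vs 'd' => DIFFER
  Position 5: 'a' vs 'e' => DIFFER
Positions that differ: 6

6


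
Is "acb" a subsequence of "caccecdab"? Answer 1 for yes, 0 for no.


Check if "acb" is a subsequence of "caccecdab"
Greedy scan:
  Position 0 ('c'): no match needed
  Position 1 ('a'): matches sub[0] = 'a'
  Position 2 ('c'): matches sub[1] = 'c'
  Position 3 ('c'): no match needed
  Position 4 ('e'): no match needed
  Position 5 ('c'): no match needed
  Position 6 ('d'): no match needed
  Position 7 ('a'): no match needed
  Position 8 ('b'): matches sub[2] = 'b'
All 3 characters matched => is a subsequence

1


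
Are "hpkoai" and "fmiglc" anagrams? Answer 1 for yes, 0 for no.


Strings: "hpkoai", "fmiglc"
Sorted first:  ahikop
Sorted second: cfgilm
Differ at position 0: 'a' vs 'c' => not anagrams

0


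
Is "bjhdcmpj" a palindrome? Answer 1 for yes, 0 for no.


Input: bjhdcmpj
Reversed: jpmcdhjb
  Compare pos 0 ('b') with pos 7 ('j'): MISMATCH
  Compare pos 1 ('j') with pos 6 ('p'): MISMATCH
  Compare pos 2 ('h') with pos 5 ('m'): MISMATCH
  Compare pos 3 ('d') with pos 4 ('c'): MISMATCH
Result: not a palindrome

0


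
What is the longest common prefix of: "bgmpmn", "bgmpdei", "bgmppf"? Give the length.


Words: bgmpmn, bgmpdei, bgmppf
  Position 0: all 'b' => match
  Position 1: all 'g' => match
  Position 2: all 'm' => match
  Position 3: all 'p' => match
  Position 4: ('m', 'd', 'p') => mismatch, stop
LCP = "bgmp" (length 4)

4


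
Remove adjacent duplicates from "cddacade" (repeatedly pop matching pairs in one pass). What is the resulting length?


Input: cddacade
Stack-based adjacent duplicate removal:
  Read 'c': push. Stack: c
  Read 'd': push. Stack: cd
  Read 'd': matches stack top 'd' => pop. Stack: c
  Read 'a': push. Stack: ca
  Read 'c': push. Stack: cac
  Read 'a': push. Stack: caca
  Read 'd': push. Stack: cacad
  Read 'e': push. Stack: cacade
Final stack: "cacade" (length 6)

6


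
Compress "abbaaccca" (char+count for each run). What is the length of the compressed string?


Input: abbaaccca
Runs:
  'a' x 1 => "a1"
  'b' x 2 => "b2"
  'a' x 2 => "a2"
  'c' x 3 => "c3"
  'a' x 1 => "a1"
Compressed: "a1b2a2c3a1"
Compressed length: 10

10


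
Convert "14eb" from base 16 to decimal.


Input: "14eb" in base 16
Positional expansion:
  Digit '1' (value 1) x 16^3 = 4096
  Digit '4' (value 4) x 16^2 = 1024
  Digit 'e' (value 14) x 16^1 = 224
  Digit 'b' (value 11) x 16^0 = 11
Sum = 5355

5355


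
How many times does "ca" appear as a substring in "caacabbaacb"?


Searching for "ca" in "caacabbaacb"
Scanning each position:
  Position 0: "ca" => MATCH
  Position 1: "aa" => no
  Position 2: "ac" => no
  Position 3: "ca" => MATCH
  Position 4: "ab" => no
  Position 5: "bb" => no
  Position 6: "ba" => no
  Position 7: "aa" => no
  Position 8: "ac" => no
  Position 9: "cb" => no
Total occurrences: 2

2


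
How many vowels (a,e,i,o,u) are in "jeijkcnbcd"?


Input: jeijkcnbcd
Checking each character:
  'j' at position 0: consonant
  'e' at position 1: vowel (running total: 1)
  'i' at position 2: vowel (running total: 2)
  'j' at position 3: consonant
  'k' at position 4: consonant
  'c' at position 5: consonant
  'n' at position 6: consonant
  'b' at position 7: consonant
  'c' at position 8: consonant
  'd' at position 9: consonant
Total vowels: 2

2


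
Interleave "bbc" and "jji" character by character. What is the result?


Interleaving "bbc" and "jji":
  Position 0: 'b' from first, 'j' from second => "bj"
  Position 1: 'b' from first, 'j' from second => "bj"
  Position 2: 'c' from first, 'i' from second => "ci"
Result: bjbjci

bjbjci


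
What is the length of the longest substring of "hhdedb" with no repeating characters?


Input: "hhdedb"
Sliding window (track last position of each char):
  Position 0 ('h'): window [0,0] length 1 -- new best
  Position 1 ('h'): repeat (last at 0), move window start to 1
  Position 1 ('h'): window [1,1] length 1
  Position 2 ('d'): window [1,2] length 2 -- new best
  Position 3 ('e'): window [1,3] length 3 -- new best
  Position 4 ('d'): repeat (last at 2), move window start to 3
  Position 4 ('d'): window [3,4] length 2
  Position 5 ('b'): window [3,5] length 3
Longest substring with no repeats: "hde" with length 3

3


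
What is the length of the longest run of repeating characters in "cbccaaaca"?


Input: "cbccaaaca"
Scanning for longest run:
  Position 1 ('b'): new char, reset run to 1
  Position 2 ('c'): new char, reset run to 1
  Position 3 ('c'): continues run of 'c', length=2
  Position 4 ('a'): new char, reset run to 1
  Position 5 ('a'): continues run of 'a', length=2
  Position 6 ('a'): continues run of 'a', length=3
  Position 7 ('c'): new char, reset run to 1
  Position 8 ('a'): new char, reset run to 1
Longest run: 'a' with length 3

3


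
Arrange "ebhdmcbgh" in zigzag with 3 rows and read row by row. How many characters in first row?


Zigzag "ebhdmcbgh" into 3 rows:
Placing characters:
  'e' => row 0
  'b' => row 1
  'h' => row 2
  'd' => row 1
  'm' => row 0
  'c' => row 1
  'b' => row 2
  'g' => row 1
  'h' => row 0
Rows:
  Row 0: "emh"
  Row 1: "bdcg"
  Row 2: "hb"
First row length: 3

3


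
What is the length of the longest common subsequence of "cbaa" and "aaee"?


LCS of "cbaa" and "aaee"
DP table:
           a    a    e    e
      0    0    0    0    0
  c   0    0    0    0    0
  b   0    0    0    0    0
  a   0    1    1    1    1
  a   0    1    2    2    2
LCS length = dp[4][4] = 2

2


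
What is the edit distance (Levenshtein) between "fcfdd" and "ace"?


Computing edit distance: "fcfdd" -> "ace"
DP table:
           a    c    e
      0    1    2    3
  f   1    1    2    3
  c   2    2    1    2
  f   3    3    2    2
  d   4    4    3    3
  d   5    5    4    4
Edit distance = dp[5][3] = 4

4


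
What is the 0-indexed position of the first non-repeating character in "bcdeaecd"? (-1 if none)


Input: bcdeaecd
Character frequencies:
  'a': 1
  'b': 1
  'c': 2
  'd': 2
  'e': 2
Scanning left to right for freq == 1:
  Position 0 ('b'): unique! => answer = 0

0


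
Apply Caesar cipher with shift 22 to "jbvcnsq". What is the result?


Caesar cipher: shift "jbvcnsq" by 22
  'j' (pos 9) + 22 = pos 5 = 'f'
  'b' (pos 1) + 22 = pos 23 = 'x'
  'v' (pos 21) + 22 = pos 17 = 'r'
  'c' (pos 2) + 22 = pos 24 = 'y'
  'n' (pos 13) + 22 = pos 9 = 'j'
  's' (pos 18) + 22 = pos 14 = 'o'
  'q' (pos 16) + 22 = pos 12 = 'm'
Result: fxryjom

fxryjom


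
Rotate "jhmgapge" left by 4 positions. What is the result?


Input: "jhmgapge", rotate left by 4
First 4 characters: "jhmg"
Remaining characters: "apge"
Concatenate remaining + first: "apge" + "jhmg" = "apgejhmg"

apgejhmg


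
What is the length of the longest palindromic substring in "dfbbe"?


Input: "dfbbe"
Checking substrings for palindromes:
  [2:4] "bb" (len 2) => palindrome
Longest palindromic substring: "bb" with length 2

2


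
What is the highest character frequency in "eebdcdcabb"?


Input: eebdcdcabb
Character counts:
  'a': 1
  'b': 3
  'c': 2
  'd': 2
  'e': 2
Maximum frequency: 3

3


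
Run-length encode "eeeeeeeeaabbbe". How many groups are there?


Input: eeeeeeeeaabbbe
Scanning for consecutive runs:
  Group 1: 'e' x 8 (positions 0-7)
  Group 2: 'a' x 2 (positions 8-9)
  Group 3: 'b' x 3 (positions 10-12)
  Group 4: 'e' x 1 (positions 13-13)
Total groups: 4

4


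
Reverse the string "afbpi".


Input: afbpi
Reading characters right to left:
  Position 4: 'i'
  Position 3: 'p'
  Position 2: 'b'
  Position 1: 'f'
  Position 0: 'a'
Reversed: ipbfa

ipbfa


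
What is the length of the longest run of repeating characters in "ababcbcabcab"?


Input: "ababcbcabcab"
Scanning for longest run:
  Position 1 ('b'): new char, reset run to 1
  Position 2 ('a'): new char, reset run to 1
  Position 3 ('b'): new char, reset run to 1
  Position 4 ('c'): new char, reset run to 1
  Position 5 ('b'): new char, reset run to 1
  Position 6 ('c'): new char, reset run to 1
  Position 7 ('a'): new char, reset run to 1
  Position 8 ('b'): new char, reset run to 1
  Position 9 ('c'): new char, reset run to 1
  Position 10 ('a'): new char, reset run to 1
  Position 11 ('b'): new char, reset run to 1
Longest run: 'a' with length 1

1


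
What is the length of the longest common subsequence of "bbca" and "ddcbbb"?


LCS of "bbca" and "ddcbbb"
DP table:
           d    d    c    b    b    b
      0    0    0    0    0    0    0
  b   0    0    0    0    1    1    1
  b   0    0    0    0    1    2    2
  c   0    0    0    1    1    2    2
  a   0    0    0    1    1    2    2
LCS length = dp[4][6] = 2

2


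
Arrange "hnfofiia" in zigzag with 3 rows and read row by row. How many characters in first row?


Zigzag "hnfofiia" into 3 rows:
Placing characters:
  'h' => row 0
  'n' => row 1
  'f' => row 2
  'o' => row 1
  'f' => row 0
  'i' => row 1
  'i' => row 2
  'a' => row 1
Rows:
  Row 0: "hf"
  Row 1: "noia"
  Row 2: "fi"
First row length: 2

2


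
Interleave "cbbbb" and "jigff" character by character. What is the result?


Interleaving "cbbbb" and "jigff":
  Position 0: 'c' from first, 'j' from second => "cj"
  Position 1: 'b' from first, 'i' from second => "bi"
  Position 2: 'b' from first, 'g' from second => "bg"
  Position 3: 'b' from first, 'f' from second => "bf"
  Position 4: 'b' from first, 'f' from second => "bf"
Result: cjbibgbfbf

cjbibgbfbf


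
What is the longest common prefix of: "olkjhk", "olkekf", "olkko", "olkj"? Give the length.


Words: olkjhk, olkekf, olkko, olkj
  Position 0: all 'o' => match
  Position 1: all 'l' => match
  Position 2: all 'k' => match
  Position 3: ('j', 'e', 'k', 'j') => mismatch, stop
LCP = "olk" (length 3)

3


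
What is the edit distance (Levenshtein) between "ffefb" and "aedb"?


Computing edit distance: "ffefb" -> "aedb"
DP table:
           a    e    d    b
      0    1    2    3    4
  f   1    1    2    3    4
  f   2    2    2    3    4
  e   3    3    2    3    4
  f   4    4    3    3    4
  b   5    5    4    4    3
Edit distance = dp[5][4] = 3

3


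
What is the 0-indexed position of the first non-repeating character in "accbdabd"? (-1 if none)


Input: accbdabd
Character frequencies:
  'a': 2
  'b': 2
  'c': 2
  'd': 2
Scanning left to right for freq == 1:
  Position 0 ('a'): freq=2, skip
  Position 1 ('c'): freq=2, skip
  Position 2 ('c'): freq=2, skip
  Position 3 ('b'): freq=2, skip
  Position 4 ('d'): freq=2, skip
  Position 5 ('a'): freq=2, skip
  Position 6 ('b'): freq=2, skip
  Position 7 ('d'): freq=2, skip
  No unique character found => answer = -1

-1


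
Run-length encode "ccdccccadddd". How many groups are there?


Input: ccdccccadddd
Scanning for consecutive runs:
  Group 1: 'c' x 2 (positions 0-1)
  Group 2: 'd' x 1 (positions 2-2)
  Group 3: 'c' x 4 (positions 3-6)
  Group 4: 'a' x 1 (positions 7-7)
  Group 5: 'd' x 4 (positions 8-11)
Total groups: 5

5


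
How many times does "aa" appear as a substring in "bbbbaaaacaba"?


Searching for "aa" in "bbbbaaaacaba"
Scanning each position:
  Position 0: "bb" => no
  Position 1: "bb" => no
  Position 2: "bb" => no
  Position 3: "ba" => no
  Position 4: "aa" => MATCH
  Position 5: "aa" => MATCH
  Position 6: "aa" => MATCH
  Position 7: "ac" => no
  Position 8: "ca" => no
  Position 9: "ab" => no
  Position 10: "ba" => no
Total occurrences: 3

3


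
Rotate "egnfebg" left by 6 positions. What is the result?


Input: "egnfebg", rotate left by 6
First 6 characters: "egnfeb"
Remaining characters: "g"
Concatenate remaining + first: "g" + "egnfeb" = "gegnfeb"

gegnfeb


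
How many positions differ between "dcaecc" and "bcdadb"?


Comparing "dcaecc" and "bcdadb" position by position:
  Position 0: 'd' vs 'b' => DIFFER
  Position 1: 'c' vs 'c' => same
  Position 2: 'a' vs 'd' => DIFFER
  Position 3: 'e' vs 'a' => DIFFER
  Position 4: 'c' vs 'd' => DIFFER
  Position 5: 'c' vs 'b' => DIFFER
Positions that differ: 5

5


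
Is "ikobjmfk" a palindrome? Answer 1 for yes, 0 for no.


Input: ikobjmfk
Reversed: kfmjboki
  Compare pos 0 ('i') with pos 7 ('k'): MISMATCH
  Compare pos 1 ('k') with pos 6 ('f'): MISMATCH
  Compare pos 2 ('o') with pos 5 ('m'): MISMATCH
  Compare pos 3 ('b') with pos 4 ('j'): MISMATCH
Result: not a palindrome

0


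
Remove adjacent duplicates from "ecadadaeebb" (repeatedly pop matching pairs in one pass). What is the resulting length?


Input: ecadadaeebb
Stack-based adjacent duplicate removal:
  Read 'e': push. Stack: e
  Read 'c': push. Stack: ec
  Read 'a': push. Stack: eca
  Read 'd': push. Stack: ecad
  Read 'a': push. Stack: ecada
  Read 'd': push. Stack: ecadad
  Read 'a': push. Stack: ecadada
  Read 'e': push. Stack: ecadadae
  Read 'e': matches stack top 'e' => pop. Stack: ecadada
  Read 'b': push. Stack: ecadadab
  Read 'b': matches stack top 'b' => pop. Stack: ecadada
Final stack: "ecadada" (length 7)

7
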